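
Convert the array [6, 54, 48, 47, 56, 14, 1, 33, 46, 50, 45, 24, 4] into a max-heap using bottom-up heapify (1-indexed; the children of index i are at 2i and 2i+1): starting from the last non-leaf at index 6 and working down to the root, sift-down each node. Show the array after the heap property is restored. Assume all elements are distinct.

[56, 54, 48, 47, 50, 24, 1, 33, 46, 6, 45, 14, 4]

sift down from index 6:
  14 vs larger child 24 at index 12, swap → [6, 54, 48, 47, 56, 24, 1, 33, 46, 50, 45, 14, 4]
sift down from index 5: already satisfies heap property
sift down from index 4: already satisfies heap property
sift down from index 3: already satisfies heap property
sift down from index 2:
  54 vs larger child 56 at index 5, swap → [6, 56, 48, 47, 54, 24, 1, 33, 46, 50, 45, 14, 4]
sift down from index 1:
  6 vs larger child 56 at index 2, swap → [56, 6, 48, 47, 54, 24, 1, 33, 46, 50, 45, 14, 4]
  6 vs larger child 54 at index 5, swap → [56, 54, 48, 47, 6, 24, 1, 33, 46, 50, 45, 14, 4]
  6 vs larger child 50 at index 10, swap → [56, 54, 48, 47, 50, 24, 1, 33, 46, 6, 45, 14, 4]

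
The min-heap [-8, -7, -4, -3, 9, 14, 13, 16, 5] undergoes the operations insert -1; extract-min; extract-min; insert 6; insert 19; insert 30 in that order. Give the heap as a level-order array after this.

[-4, -3, 9, 5, -1, 14, 13, 16, 6, 19, 30]

insert -1:
  append -1 at index 9 → [-8, -7, -4, -3, 9, 14, 13, 16, 5, -1]
  -1 < parent 9 at index 4, swap → [-8, -7, -4, -3, -1, 14, 13, 16, 5, 9]
extract-min → returns -8:
  remove root -8; move last element 9 to root → [9, -7, -4, -3, -1, 14, 13, 16, 5]
  9 vs smaller child -7 at index 1, swap → [-7, 9, -4, -3, -1, 14, 13, 16, 5]
  9 vs smaller child -3 at index 3, swap → [-7, -3, -4, 9, -1, 14, 13, 16, 5]
  9 vs smaller child 5 at index 8, swap → [-7, -3, -4, 5, -1, 14, 13, 16, 9]
extract-min → returns -7:
  remove root -7; move last element 9 to root → [9, -3, -4, 5, -1, 14, 13, 16]
  9 vs smaller child -4 at index 2, swap → [-4, -3, 9, 5, -1, 14, 13, 16]
insert 6:
  append 6 at index 8 → [-4, -3, 9, 5, -1, 14, 13, 16, 6] (no swap needed)
insert 19:
  append 19 at index 9 → [-4, -3, 9, 5, -1, 14, 13, 16, 6, 19] (no swap needed)
insert 30:
  append 30 at index 10 → [-4, -3, 9, 5, -1, 14, 13, 16, 6, 19, 30] (no swap needed)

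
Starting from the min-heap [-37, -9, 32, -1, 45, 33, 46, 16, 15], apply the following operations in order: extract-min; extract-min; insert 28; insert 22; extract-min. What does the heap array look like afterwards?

extract-min → returns -37:
  remove root -37; move last element 15 to root → [15, -9, 32, -1, 45, 33, 46, 16]
  15 vs smaller child -9 at index 1, swap → [-9, 15, 32, -1, 45, 33, 46, 16]
  15 vs smaller child -1 at index 3, swap → [-9, -1, 32, 15, 45, 33, 46, 16]
extract-min → returns -9:
  remove root -9; move last element 16 to root → [16, -1, 32, 15, 45, 33, 46]
  16 vs smaller child -1 at index 1, swap → [-1, 16, 32, 15, 45, 33, 46]
  16 vs smaller child 15 at index 3, swap → [-1, 15, 32, 16, 45, 33, 46]
insert 28:
  append 28 at index 7 → [-1, 15, 32, 16, 45, 33, 46, 28] (no swap needed)
insert 22:
  append 22 at index 8 → [-1, 15, 32, 16, 45, 33, 46, 28, 22] (no swap needed)
extract-min → returns -1:
  remove root -1; move last element 22 to root → [22, 15, 32, 16, 45, 33, 46, 28]
  22 vs smaller child 15 at index 1, swap → [15, 22, 32, 16, 45, 33, 46, 28]
  22 vs smaller child 16 at index 3, swap → [15, 16, 32, 22, 45, 33, 46, 28]

[15, 16, 32, 22, 45, 33, 46, 28]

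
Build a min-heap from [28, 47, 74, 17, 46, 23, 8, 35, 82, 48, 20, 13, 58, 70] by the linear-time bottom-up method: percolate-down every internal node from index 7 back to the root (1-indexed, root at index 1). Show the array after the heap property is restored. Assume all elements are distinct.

[8, 17, 13, 35, 20, 23, 70, 47, 82, 48, 46, 28, 58, 74]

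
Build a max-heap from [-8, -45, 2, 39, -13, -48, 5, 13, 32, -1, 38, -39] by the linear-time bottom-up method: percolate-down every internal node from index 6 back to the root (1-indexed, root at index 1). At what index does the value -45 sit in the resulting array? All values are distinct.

9

sift down from index 6:
  -48 vs only child -39 at index 12, swap → [-8, -45, 2, 39, -13, -39, 5, 13, 32, -1, 38, -48]
sift down from index 5:
  -13 vs larger child 38 at index 11, swap → [-8, -45, 2, 39, 38, -39, 5, 13, 32, -1, -13, -48]
sift down from index 4: already satisfies heap property
sift down from index 3:
  2 vs larger child 5 at index 7, swap → [-8, -45, 5, 39, 38, -39, 2, 13, 32, -1, -13, -48]
sift down from index 2:
  -45 vs larger child 39 at index 4, swap → [-8, 39, 5, -45, 38, -39, 2, 13, 32, -1, -13, -48]
  -45 vs larger child 32 at index 9, swap → [-8, 39, 5, 32, 38, -39, 2, 13, -45, -1, -13, -48]
sift down from index 1:
  -8 vs larger child 39 at index 2, swap → [39, -8, 5, 32, 38, -39, 2, 13, -45, -1, -13, -48]
  -8 vs larger child 38 at index 5, swap → [39, 38, 5, 32, -8, -39, 2, 13, -45, -1, -13, -48]
  -8 vs larger child -1 at index 10, swap → [39, 38, 5, 32, -1, -39, 2, 13, -45, -8, -13, -48]
resulting array: [39, 38, 5, 32, -1, -39, 2, 13, -45, -8, -13, -48]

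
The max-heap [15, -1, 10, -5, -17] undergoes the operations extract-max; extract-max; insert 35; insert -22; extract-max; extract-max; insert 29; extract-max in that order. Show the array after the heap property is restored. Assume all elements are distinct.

[-5, -22, -17]

extract-max → returns 15:
  remove root 15; move last element -17 to root → [-17, -1, 10, -5]
  -17 vs larger child 10 at index 2, swap → [10, -1, -17, -5]
extract-max → returns 10:
  remove root 10; move last element -5 to root → [-5, -1, -17]
  -5 vs larger child -1 at index 1, swap → [-1, -5, -17]
insert 35:
  append 35 at index 3 → [-1, -5, -17, 35]
  35 > parent -5 at index 1, swap → [-1, 35, -17, -5]
  35 > parent -1 at index 0, swap → [35, -1, -17, -5]
insert -22:
  append -22 at index 4 → [35, -1, -17, -5, -22] (no swap needed)
extract-max → returns 35:
  remove root 35; move last element -22 to root → [-22, -1, -17, -5]
  -22 vs larger child -1 at index 1, swap → [-1, -22, -17, -5]
  -22 vs only child -5 at index 3, swap → [-1, -5, -17, -22]
extract-max → returns -1:
  remove root -1; move last element -22 to root → [-22, -5, -17]
  -22 vs larger child -5 at index 1, swap → [-5, -22, -17]
insert 29:
  append 29 at index 3 → [-5, -22, -17, 29]
  29 > parent -22 at index 1, swap → [-5, 29, -17, -22]
  29 > parent -5 at index 0, swap → [29, -5, -17, -22]
extract-max → returns 29:
  remove root 29; move last element -22 to root → [-22, -5, -17]
  -22 vs larger child -5 at index 1, swap → [-5, -22, -17]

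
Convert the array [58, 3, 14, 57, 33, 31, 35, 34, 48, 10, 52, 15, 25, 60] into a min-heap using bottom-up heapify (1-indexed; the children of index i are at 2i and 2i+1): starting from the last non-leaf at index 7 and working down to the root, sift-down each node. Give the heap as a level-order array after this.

sift down from index 7: already satisfies heap property
sift down from index 6:
  31 vs smaller child 15 at index 12, swap → [58, 3, 14, 57, 33, 15, 35, 34, 48, 10, 52, 31, 25, 60]
sift down from index 5:
  33 vs smaller child 10 at index 10, swap → [58, 3, 14, 57, 10, 15, 35, 34, 48, 33, 52, 31, 25, 60]
sift down from index 4:
  57 vs smaller child 34 at index 8, swap → [58, 3, 14, 34, 10, 15, 35, 57, 48, 33, 52, 31, 25, 60]
sift down from index 3: already satisfies heap property
sift down from index 2: already satisfies heap property
sift down from index 1:
  58 vs smaller child 3 at index 2, swap → [3, 58, 14, 34, 10, 15, 35, 57, 48, 33, 52, 31, 25, 60]
  58 vs smaller child 10 at index 5, swap → [3, 10, 14, 34, 58, 15, 35, 57, 48, 33, 52, 31, 25, 60]
  58 vs smaller child 33 at index 10, swap → [3, 10, 14, 34, 33, 15, 35, 57, 48, 58, 52, 31, 25, 60]

[3, 10, 14, 34, 33, 15, 35, 57, 48, 58, 52, 31, 25, 60]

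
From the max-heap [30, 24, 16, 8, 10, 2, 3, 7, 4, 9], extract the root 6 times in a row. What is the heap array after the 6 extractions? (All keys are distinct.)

[7, 3, 4, 2]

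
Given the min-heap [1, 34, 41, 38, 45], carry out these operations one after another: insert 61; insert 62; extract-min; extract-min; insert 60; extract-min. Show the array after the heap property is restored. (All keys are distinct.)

[41, 45, 60, 62, 61]

insert 61:
  append 61 at index 5 → [1, 34, 41, 38, 45, 61] (no swap needed)
insert 62:
  append 62 at index 6 → [1, 34, 41, 38, 45, 61, 62] (no swap needed)
extract-min → returns 1:
  remove root 1; move last element 62 to root → [62, 34, 41, 38, 45, 61]
  62 vs smaller child 34 at index 1, swap → [34, 62, 41, 38, 45, 61]
  62 vs smaller child 38 at index 3, swap → [34, 38, 41, 62, 45, 61]
extract-min → returns 34:
  remove root 34; move last element 61 to root → [61, 38, 41, 62, 45]
  61 vs smaller child 38 at index 1, swap → [38, 61, 41, 62, 45]
  61 vs smaller child 45 at index 4, swap → [38, 45, 41, 62, 61]
insert 60:
  append 60 at index 5 → [38, 45, 41, 62, 61, 60] (no swap needed)
extract-min → returns 38:
  remove root 38; move last element 60 to root → [60, 45, 41, 62, 61]
  60 vs smaller child 41 at index 2, swap → [41, 45, 60, 62, 61]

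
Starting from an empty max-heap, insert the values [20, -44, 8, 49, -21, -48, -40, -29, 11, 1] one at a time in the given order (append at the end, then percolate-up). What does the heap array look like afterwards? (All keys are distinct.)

[49, 20, 8, 11, 1, -48, -40, -44, -29, -21]

Insert 20:
  append 20 at index 0 → [20] (no swap needed)
Insert -44:
  append -44 at index 1 → [20, -44] (no swap needed)
Insert 8:
  append 8 at index 2 → [20, -44, 8] (no swap needed)
Insert 49:
  append 49 at index 3 → [20, -44, 8, 49]
  49 > parent -44 at index 1, swap → [20, 49, 8, -44]
  49 > parent 20 at index 0, swap → [49, 20, 8, -44]
Insert -21:
  append -21 at index 4 → [49, 20, 8, -44, -21] (no swap needed)
Insert -48:
  append -48 at index 5 → [49, 20, 8, -44, -21, -48] (no swap needed)
Insert -40:
  append -40 at index 6 → [49, 20, 8, -44, -21, -48, -40] (no swap needed)
Insert -29:
  append -29 at index 7 → [49, 20, 8, -44, -21, -48, -40, -29]
  -29 > parent -44 at index 3, swap → [49, 20, 8, -29, -21, -48, -40, -44]
Insert 11:
  append 11 at index 8 → [49, 20, 8, -29, -21, -48, -40, -44, 11]
  11 > parent -29 at index 3, swap → [49, 20, 8, 11, -21, -48, -40, -44, -29]
Insert 1:
  append 1 at index 9 → [49, 20, 8, 11, -21, -48, -40, -44, -29, 1]
  1 > parent -21 at index 4, swap → [49, 20, 8, 11, 1, -48, -40, -44, -29, -21]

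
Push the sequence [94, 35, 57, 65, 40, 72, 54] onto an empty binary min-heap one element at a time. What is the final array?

[35, 40, 54, 94, 65, 72, 57]

Insert 94:
  append 94 at index 0 → [94] (no swap needed)
Insert 35:
  append 35 at index 1 → [94, 35]
  35 < parent 94 at index 0, swap → [35, 94]
Insert 57:
  append 57 at index 2 → [35, 94, 57] (no swap needed)
Insert 65:
  append 65 at index 3 → [35, 94, 57, 65]
  65 < parent 94 at index 1, swap → [35, 65, 57, 94]
Insert 40:
  append 40 at index 4 → [35, 65, 57, 94, 40]
  40 < parent 65 at index 1, swap → [35, 40, 57, 94, 65]
Insert 72:
  append 72 at index 5 → [35, 40, 57, 94, 65, 72] (no swap needed)
Insert 54:
  append 54 at index 6 → [35, 40, 57, 94, 65, 72, 54]
  54 < parent 57 at index 2, swap → [35, 40, 54, 94, 65, 72, 57]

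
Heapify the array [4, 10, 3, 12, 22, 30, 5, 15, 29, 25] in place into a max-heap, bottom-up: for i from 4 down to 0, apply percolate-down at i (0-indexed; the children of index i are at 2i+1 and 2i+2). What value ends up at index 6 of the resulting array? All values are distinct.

sift down from index 4:
  22 vs only child 25 at index 9, swap → [4, 10, 3, 12, 25, 30, 5, 15, 29, 22]
sift down from index 3:
  12 vs larger child 29 at index 8, swap → [4, 10, 3, 29, 25, 30, 5, 15, 12, 22]
sift down from index 2:
  3 vs larger child 30 at index 5, swap → [4, 10, 30, 29, 25, 3, 5, 15, 12, 22]
sift down from index 1:
  10 vs larger child 29 at index 3, swap → [4, 29, 30, 10, 25, 3, 5, 15, 12, 22]
  10 vs larger child 15 at index 7, swap → [4, 29, 30, 15, 25, 3, 5, 10, 12, 22]
sift down from index 0:
  4 vs larger child 30 at index 2, swap → [30, 29, 4, 15, 25, 3, 5, 10, 12, 22]
  4 vs larger child 5 at index 6, swap → [30, 29, 5, 15, 25, 3, 4, 10, 12, 22]
resulting array: [30, 29, 5, 15, 25, 3, 4, 10, 12, 22]

4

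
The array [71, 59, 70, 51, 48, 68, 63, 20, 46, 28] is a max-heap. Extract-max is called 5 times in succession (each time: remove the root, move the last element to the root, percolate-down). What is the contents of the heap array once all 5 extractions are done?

[51, 48, 46, 20, 28]

extract-max #1 returns 71:
  remove root 71; move last element 28 to root → [28, 59, 70, 51, 48, 68, 63, 20, 46]
  28 vs larger child 70 at index 2, swap → [70, 59, 28, 51, 48, 68, 63, 20, 46]
  28 vs larger child 68 at index 5, swap → [70, 59, 68, 51, 48, 28, 63, 20, 46]
extract-max #2 returns 70:
  remove root 70; move last element 46 to root → [46, 59, 68, 51, 48, 28, 63, 20]
  46 vs larger child 68 at index 2, swap → [68, 59, 46, 51, 48, 28, 63, 20]
  46 vs larger child 63 at index 6, swap → [68, 59, 63, 51, 48, 28, 46, 20]
extract-max #3 returns 68:
  remove root 68; move last element 20 to root → [20, 59, 63, 51, 48, 28, 46]
  20 vs larger child 63 at index 2, swap → [63, 59, 20, 51, 48, 28, 46]
  20 vs larger child 46 at index 6, swap → [63, 59, 46, 51, 48, 28, 20]
extract-max #4 returns 63:
  remove root 63; move last element 20 to root → [20, 59, 46, 51, 48, 28]
  20 vs larger child 59 at index 1, swap → [59, 20, 46, 51, 48, 28]
  20 vs larger child 51 at index 3, swap → [59, 51, 46, 20, 48, 28]
extract-max #5 returns 59:
  remove root 59; move last element 28 to root → [28, 51, 46, 20, 48]
  28 vs larger child 51 at index 1, swap → [51, 28, 46, 20, 48]
  28 vs larger child 48 at index 4, swap → [51, 48, 46, 20, 28]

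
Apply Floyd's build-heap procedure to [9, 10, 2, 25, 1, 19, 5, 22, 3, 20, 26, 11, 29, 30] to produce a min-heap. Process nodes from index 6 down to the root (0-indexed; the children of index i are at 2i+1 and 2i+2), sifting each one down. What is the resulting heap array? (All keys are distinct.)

[1, 3, 2, 9, 10, 11, 5, 22, 25, 20, 26, 19, 29, 30]

sift down from index 6: already satisfies heap property
sift down from index 5:
  19 vs smaller child 11 at index 11, swap → [9, 10, 2, 25, 1, 11, 5, 22, 3, 20, 26, 19, 29, 30]
sift down from index 4: already satisfies heap property
sift down from index 3:
  25 vs smaller child 3 at index 8, swap → [9, 10, 2, 3, 1, 11, 5, 22, 25, 20, 26, 19, 29, 30]
sift down from index 2: already satisfies heap property
sift down from index 1:
  10 vs smaller child 1 at index 4, swap → [9, 1, 2, 3, 10, 11, 5, 22, 25, 20, 26, 19, 29, 30]
sift down from index 0:
  9 vs smaller child 1 at index 1, swap → [1, 9, 2, 3, 10, 11, 5, 22, 25, 20, 26, 19, 29, 30]
  9 vs smaller child 3 at index 3, swap → [1, 3, 2, 9, 10, 11, 5, 22, 25, 20, 26, 19, 29, 30]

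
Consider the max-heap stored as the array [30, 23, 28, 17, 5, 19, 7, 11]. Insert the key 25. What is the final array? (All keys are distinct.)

append 25 at index 8 → [30, 23, 28, 17, 5, 19, 7, 11, 25]
25 > parent 17 at index 3, swap → [30, 23, 28, 25, 5, 19, 7, 11, 17]
25 > parent 23 at index 1, swap → [30, 25, 28, 23, 5, 19, 7, 11, 17]

[30, 25, 28, 23, 5, 19, 7, 11, 17]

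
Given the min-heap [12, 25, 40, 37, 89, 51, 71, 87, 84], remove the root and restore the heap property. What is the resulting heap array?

remove root 12; move last element 84 to root → [84, 25, 40, 37, 89, 51, 71, 87]
84 vs smaller child 25 at index 1, swap → [25, 84, 40, 37, 89, 51, 71, 87]
84 vs smaller child 37 at index 3, swap → [25, 37, 40, 84, 89, 51, 71, 87]

[25, 37, 40, 84, 89, 51, 71, 87]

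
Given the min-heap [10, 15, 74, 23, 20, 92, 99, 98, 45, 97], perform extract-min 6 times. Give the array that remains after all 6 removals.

[92, 97, 99, 98]

extract-min #1 returns 10:
  remove root 10; move last element 97 to root → [97, 15, 74, 23, 20, 92, 99, 98, 45]
  97 vs smaller child 15 at index 1, swap → [15, 97, 74, 23, 20, 92, 99, 98, 45]
  97 vs smaller child 20 at index 4, swap → [15, 20, 74, 23, 97, 92, 99, 98, 45]
extract-min #2 returns 15:
  remove root 15; move last element 45 to root → [45, 20, 74, 23, 97, 92, 99, 98]
  45 vs smaller child 20 at index 1, swap → [20, 45, 74, 23, 97, 92, 99, 98]
  45 vs smaller child 23 at index 3, swap → [20, 23, 74, 45, 97, 92, 99, 98]
extract-min #3 returns 20:
  remove root 20; move last element 98 to root → [98, 23, 74, 45, 97, 92, 99]
  98 vs smaller child 23 at index 1, swap → [23, 98, 74, 45, 97, 92, 99]
  98 vs smaller child 45 at index 3, swap → [23, 45, 74, 98, 97, 92, 99]
extract-min #4 returns 23:
  remove root 23; move last element 99 to root → [99, 45, 74, 98, 97, 92]
  99 vs smaller child 45 at index 1, swap → [45, 99, 74, 98, 97, 92]
  99 vs smaller child 97 at index 4, swap → [45, 97, 74, 98, 99, 92]
extract-min #5 returns 45:
  remove root 45; move last element 92 to root → [92, 97, 74, 98, 99]
  92 vs smaller child 74 at index 2, swap → [74, 97, 92, 98, 99]
extract-min #6 returns 74:
  remove root 74; move last element 99 to root → [99, 97, 92, 98]
  99 vs smaller child 92 at index 2, swap → [92, 97, 99, 98]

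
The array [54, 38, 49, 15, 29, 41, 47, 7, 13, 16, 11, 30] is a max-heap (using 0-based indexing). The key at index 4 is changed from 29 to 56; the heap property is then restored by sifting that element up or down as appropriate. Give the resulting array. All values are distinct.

set index 4 from 29 to 56 → [54, 38, 49, 15, 56, 41, 47, 7, 13, 16, 11, 30]
56 > parent 38 at index 1, swap → [54, 56, 49, 15, 38, 41, 47, 7, 13, 16, 11, 30]
56 > parent 54 at index 0, swap → [56, 54, 49, 15, 38, 41, 47, 7, 13, 16, 11, 30]

[56, 54, 49, 15, 38, 41, 47, 7, 13, 16, 11, 30]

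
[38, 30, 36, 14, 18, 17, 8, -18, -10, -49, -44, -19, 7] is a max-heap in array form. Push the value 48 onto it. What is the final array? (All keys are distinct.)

[48, 30, 38, 14, 18, 17, 36, -18, -10, -49, -44, -19, 7, 8]

append 48 at index 13 → [38, 30, 36, 14, 18, 17, 8, -18, -10, -49, -44, -19, 7, 48]
48 > parent 8 at index 6, swap → [38, 30, 36, 14, 18, 17, 48, -18, -10, -49, -44, -19, 7, 8]
48 > parent 36 at index 2, swap → [38, 30, 48, 14, 18, 17, 36, -18, -10, -49, -44, -19, 7, 8]
48 > parent 38 at index 0, swap → [48, 30, 38, 14, 18, 17, 36, -18, -10, -49, -44, -19, 7, 8]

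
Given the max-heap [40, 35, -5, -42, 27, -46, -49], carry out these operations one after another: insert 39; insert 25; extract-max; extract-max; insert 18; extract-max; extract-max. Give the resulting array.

[25, 18, -5, -49, -42, -46]

insert 39:
  append 39 at index 7 → [40, 35, -5, -42, 27, -46, -49, 39]
  39 > parent -42 at index 3, swap → [40, 35, -5, 39, 27, -46, -49, -42]
  39 > parent 35 at index 1, swap → [40, 39, -5, 35, 27, -46, -49, -42]
insert 25:
  append 25 at index 8 → [40, 39, -5, 35, 27, -46, -49, -42, 25] (no swap needed)
extract-max → returns 40:
  remove root 40; move last element 25 to root → [25, 39, -5, 35, 27, -46, -49, -42]
  25 vs larger child 39 at index 1, swap → [39, 25, -5, 35, 27, -46, -49, -42]
  25 vs larger child 35 at index 3, swap → [39, 35, -5, 25, 27, -46, -49, -42]
extract-max → returns 39:
  remove root 39; move last element -42 to root → [-42, 35, -5, 25, 27, -46, -49]
  -42 vs larger child 35 at index 1, swap → [35, -42, -5, 25, 27, -46, -49]
  -42 vs larger child 27 at index 4, swap → [35, 27, -5, 25, -42, -46, -49]
insert 18:
  append 18 at index 7 → [35, 27, -5, 25, -42, -46, -49, 18] (no swap needed)
extract-max → returns 35:
  remove root 35; move last element 18 to root → [18, 27, -5, 25, -42, -46, -49]
  18 vs larger child 27 at index 1, swap → [27, 18, -5, 25, -42, -46, -49]
  18 vs larger child 25 at index 3, swap → [27, 25, -5, 18, -42, -46, -49]
extract-max → returns 27:
  remove root 27; move last element -49 to root → [-49, 25, -5, 18, -42, -46]
  -49 vs larger child 25 at index 1, swap → [25, -49, -5, 18, -42, -46]
  -49 vs larger child 18 at index 3, swap → [25, 18, -5, -49, -42, -46]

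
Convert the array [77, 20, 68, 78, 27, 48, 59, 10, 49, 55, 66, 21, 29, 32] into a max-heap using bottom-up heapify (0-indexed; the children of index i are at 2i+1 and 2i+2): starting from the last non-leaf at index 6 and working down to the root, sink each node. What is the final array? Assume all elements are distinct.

[78, 77, 68, 49, 66, 48, 59, 10, 20, 55, 27, 21, 29, 32]

sift down from index 6: already satisfies heap property
sift down from index 5: already satisfies heap property
sift down from index 4:
  27 vs larger child 66 at index 10, swap → [77, 20, 68, 78, 66, 48, 59, 10, 49, 55, 27, 21, 29, 32]
sift down from index 3: already satisfies heap property
sift down from index 2: already satisfies heap property
sift down from index 1:
  20 vs larger child 78 at index 3, swap → [77, 78, 68, 20, 66, 48, 59, 10, 49, 55, 27, 21, 29, 32]
  20 vs larger child 49 at index 8, swap → [77, 78, 68, 49, 66, 48, 59, 10, 20, 55, 27, 21, 29, 32]
sift down from index 0:
  77 vs larger child 78 at index 1, swap → [78, 77, 68, 49, 66, 48, 59, 10, 20, 55, 27, 21, 29, 32]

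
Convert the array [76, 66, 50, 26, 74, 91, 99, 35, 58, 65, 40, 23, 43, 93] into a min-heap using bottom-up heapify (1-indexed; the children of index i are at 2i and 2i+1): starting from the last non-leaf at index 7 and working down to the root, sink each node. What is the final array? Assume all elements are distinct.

[23, 26, 43, 35, 40, 50, 93, 66, 58, 65, 74, 91, 76, 99]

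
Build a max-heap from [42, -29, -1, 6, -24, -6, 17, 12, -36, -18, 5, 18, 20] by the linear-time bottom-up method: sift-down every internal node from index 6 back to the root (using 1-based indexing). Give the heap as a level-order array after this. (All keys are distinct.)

sift down from index 6:
  -6 vs larger child 20 at index 13, swap → [42, -29, -1, 6, -24, 20, 17, 12, -36, -18, 5, 18, -6]
sift down from index 5:
  -24 vs larger child 5 at index 11, swap → [42, -29, -1, 6, 5, 20, 17, 12, -36, -18, -24, 18, -6]
sift down from index 4:
  6 vs larger child 12 at index 8, swap → [42, -29, -1, 12, 5, 20, 17, 6, -36, -18, -24, 18, -6]
sift down from index 3:
  -1 vs larger child 20 at index 6, swap → [42, -29, 20, 12, 5, -1, 17, 6, -36, -18, -24, 18, -6]
  -1 vs larger child 18 at index 12, swap → [42, -29, 20, 12, 5, 18, 17, 6, -36, -18, -24, -1, -6]
sift down from index 2:
  -29 vs larger child 12 at index 4, swap → [42, 12, 20, -29, 5, 18, 17, 6, -36, -18, -24, -1, -6]
  -29 vs larger child 6 at index 8, swap → [42, 12, 20, 6, 5, 18, 17, -29, -36, -18, -24, -1, -6]
sift down from index 1: already satisfies heap property

[42, 12, 20, 6, 5, 18, 17, -29, -36, -18, -24, -1, -6]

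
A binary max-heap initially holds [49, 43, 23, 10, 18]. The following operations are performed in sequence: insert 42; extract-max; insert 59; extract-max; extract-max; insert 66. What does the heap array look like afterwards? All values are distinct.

insert 42:
  append 42 at index 5 → [49, 43, 23, 10, 18, 42]
  42 > parent 23 at index 2, swap → [49, 43, 42, 10, 18, 23]
extract-max → returns 49:
  remove root 49; move last element 23 to root → [23, 43, 42, 10, 18]
  23 vs larger child 43 at index 1, swap → [43, 23, 42, 10, 18]
insert 59:
  append 59 at index 5 → [43, 23, 42, 10, 18, 59]
  59 > parent 42 at index 2, swap → [43, 23, 59, 10, 18, 42]
  59 > parent 43 at index 0, swap → [59, 23, 43, 10, 18, 42]
extract-max → returns 59:
  remove root 59; move last element 42 to root → [42, 23, 43, 10, 18]
  42 vs larger child 43 at index 2, swap → [43, 23, 42, 10, 18]
extract-max → returns 43:
  remove root 43; move last element 18 to root → [18, 23, 42, 10]
  18 vs larger child 42 at index 2, swap → [42, 23, 18, 10]
insert 66:
  append 66 at index 4 → [42, 23, 18, 10, 66]
  66 > parent 23 at index 1, swap → [42, 66, 18, 10, 23]
  66 > parent 42 at index 0, swap → [66, 42, 18, 10, 23]

[66, 42, 18, 10, 23]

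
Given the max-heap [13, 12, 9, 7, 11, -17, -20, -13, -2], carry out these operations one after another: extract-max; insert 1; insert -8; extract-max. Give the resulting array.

extract-max → returns 13:
  remove root 13; move last element -2 to root → [-2, 12, 9, 7, 11, -17, -20, -13]
  -2 vs larger child 12 at index 1, swap → [12, -2, 9, 7, 11, -17, -20, -13]
  -2 vs larger child 11 at index 4, swap → [12, 11, 9, 7, -2, -17, -20, -13]
insert 1:
  append 1 at index 8 → [12, 11, 9, 7, -2, -17, -20, -13, 1] (no swap needed)
insert -8:
  append -8 at index 9 → [12, 11, 9, 7, -2, -17, -20, -13, 1, -8] (no swap needed)
extract-max → returns 12:
  remove root 12; move last element -8 to root → [-8, 11, 9, 7, -2, -17, -20, -13, 1]
  -8 vs larger child 11 at index 1, swap → [11, -8, 9, 7, -2, -17, -20, -13, 1]
  -8 vs larger child 7 at index 3, swap → [11, 7, 9, -8, -2, -17, -20, -13, 1]
  -8 vs larger child 1 at index 8, swap → [11, 7, 9, 1, -2, -17, -20, -13, -8]

[11, 7, 9, 1, -2, -17, -20, -13, -8]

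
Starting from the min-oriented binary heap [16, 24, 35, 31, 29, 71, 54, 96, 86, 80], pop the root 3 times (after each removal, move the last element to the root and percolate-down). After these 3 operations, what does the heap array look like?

extract-min #1 returns 16:
  remove root 16; move last element 80 to root → [80, 24, 35, 31, 29, 71, 54, 96, 86]
  80 vs smaller child 24 at index 1, swap → [24, 80, 35, 31, 29, 71, 54, 96, 86]
  80 vs smaller child 29 at index 4, swap → [24, 29, 35, 31, 80, 71, 54, 96, 86]
extract-min #2 returns 24:
  remove root 24; move last element 86 to root → [86, 29, 35, 31, 80, 71, 54, 96]
  86 vs smaller child 29 at index 1, swap → [29, 86, 35, 31, 80, 71, 54, 96]
  86 vs smaller child 31 at index 3, swap → [29, 31, 35, 86, 80, 71, 54, 96]
extract-min #3 returns 29:
  remove root 29; move last element 96 to root → [96, 31, 35, 86, 80, 71, 54]
  96 vs smaller child 31 at index 1, swap → [31, 96, 35, 86, 80, 71, 54]
  96 vs smaller child 80 at index 4, swap → [31, 80, 35, 86, 96, 71, 54]

[31, 80, 35, 86, 96, 71, 54]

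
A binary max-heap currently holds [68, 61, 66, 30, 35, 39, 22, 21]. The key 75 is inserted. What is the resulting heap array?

append 75 at index 8 → [68, 61, 66, 30, 35, 39, 22, 21, 75]
75 > parent 30 at index 3, swap → [68, 61, 66, 75, 35, 39, 22, 21, 30]
75 > parent 61 at index 1, swap → [68, 75, 66, 61, 35, 39, 22, 21, 30]
75 > parent 68 at index 0, swap → [75, 68, 66, 61, 35, 39, 22, 21, 30]

[75, 68, 66, 61, 35, 39, 22, 21, 30]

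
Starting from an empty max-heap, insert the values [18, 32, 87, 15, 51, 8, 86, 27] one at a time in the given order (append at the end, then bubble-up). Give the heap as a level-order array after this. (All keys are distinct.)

[87, 51, 86, 27, 18, 8, 32, 15]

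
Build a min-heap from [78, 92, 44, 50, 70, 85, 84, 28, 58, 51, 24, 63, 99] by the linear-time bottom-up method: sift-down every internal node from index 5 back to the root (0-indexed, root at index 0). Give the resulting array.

sift down from index 5:
  85 vs smaller child 63 at index 11, swap → [78, 92, 44, 50, 70, 63, 84, 28, 58, 51, 24, 85, 99]
sift down from index 4:
  70 vs smaller child 24 at index 10, swap → [78, 92, 44, 50, 24, 63, 84, 28, 58, 51, 70, 85, 99]
sift down from index 3:
  50 vs smaller child 28 at index 7, swap → [78, 92, 44, 28, 24, 63, 84, 50, 58, 51, 70, 85, 99]
sift down from index 2: already satisfies heap property
sift down from index 1:
  92 vs smaller child 24 at index 4, swap → [78, 24, 44, 28, 92, 63, 84, 50, 58, 51, 70, 85, 99]
  92 vs smaller child 51 at index 9, swap → [78, 24, 44, 28, 51, 63, 84, 50, 58, 92, 70, 85, 99]
sift down from index 0:
  78 vs smaller child 24 at index 1, swap → [24, 78, 44, 28, 51, 63, 84, 50, 58, 92, 70, 85, 99]
  78 vs smaller child 28 at index 3, swap → [24, 28, 44, 78, 51, 63, 84, 50, 58, 92, 70, 85, 99]
  78 vs smaller child 50 at index 7, swap → [24, 28, 44, 50, 51, 63, 84, 78, 58, 92, 70, 85, 99]

[24, 28, 44, 50, 51, 63, 84, 78, 58, 92, 70, 85, 99]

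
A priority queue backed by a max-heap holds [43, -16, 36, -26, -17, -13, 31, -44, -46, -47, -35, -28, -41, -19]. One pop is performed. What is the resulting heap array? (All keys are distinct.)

remove root 43; move last element -19 to root → [-19, -16, 36, -26, -17, -13, 31, -44, -46, -47, -35, -28, -41]
-19 vs larger child 36 at index 2, swap → [36, -16, -19, -26, -17, -13, 31, -44, -46, -47, -35, -28, -41]
-19 vs larger child 31 at index 6, swap → [36, -16, 31, -26, -17, -13, -19, -44, -46, -47, -35, -28, -41]

[36, -16, 31, -26, -17, -13, -19, -44, -46, -47, -35, -28, -41]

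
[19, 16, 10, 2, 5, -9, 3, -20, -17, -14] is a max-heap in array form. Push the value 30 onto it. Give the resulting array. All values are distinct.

append 30 at index 10 → [19, 16, 10, 2, 5, -9, 3, -20, -17, -14, 30]
30 > parent 5 at index 4, swap → [19, 16, 10, 2, 30, -9, 3, -20, -17, -14, 5]
30 > parent 16 at index 1, swap → [19, 30, 10, 2, 16, -9, 3, -20, -17, -14, 5]
30 > parent 19 at index 0, swap → [30, 19, 10, 2, 16, -9, 3, -20, -17, -14, 5]

[30, 19, 10, 2, 16, -9, 3, -20, -17, -14, 5]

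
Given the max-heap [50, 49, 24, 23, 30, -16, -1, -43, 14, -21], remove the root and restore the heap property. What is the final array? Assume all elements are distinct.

[49, 30, 24, 23, -21, -16, -1, -43, 14]

remove root 50; move last element -21 to root → [-21, 49, 24, 23, 30, -16, -1, -43, 14]
-21 vs larger child 49 at index 1, swap → [49, -21, 24, 23, 30, -16, -1, -43, 14]
-21 vs larger child 30 at index 4, swap → [49, 30, 24, 23, -21, -16, -1, -43, 14]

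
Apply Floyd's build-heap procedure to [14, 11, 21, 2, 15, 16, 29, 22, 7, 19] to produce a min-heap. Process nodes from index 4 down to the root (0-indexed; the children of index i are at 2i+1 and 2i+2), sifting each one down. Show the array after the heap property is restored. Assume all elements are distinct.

sift down from index 4: already satisfies heap property
sift down from index 3: already satisfies heap property
sift down from index 2:
  21 vs smaller child 16 at index 5, swap → [14, 11, 16, 2, 15, 21, 29, 22, 7, 19]
sift down from index 1:
  11 vs smaller child 2 at index 3, swap → [14, 2, 16, 11, 15, 21, 29, 22, 7, 19]
  11 vs smaller child 7 at index 8, swap → [14, 2, 16, 7, 15, 21, 29, 22, 11, 19]
sift down from index 0:
  14 vs smaller child 2 at index 1, swap → [2, 14, 16, 7, 15, 21, 29, 22, 11, 19]
  14 vs smaller child 7 at index 3, swap → [2, 7, 16, 14, 15, 21, 29, 22, 11, 19]
  14 vs smaller child 11 at index 8, swap → [2, 7, 16, 11, 15, 21, 29, 22, 14, 19]

[2, 7, 16, 11, 15, 21, 29, 22, 14, 19]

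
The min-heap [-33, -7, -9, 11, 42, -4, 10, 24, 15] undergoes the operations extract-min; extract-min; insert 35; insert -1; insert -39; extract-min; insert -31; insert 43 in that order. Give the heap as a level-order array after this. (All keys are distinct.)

extract-min → returns -33:
  remove root -33; move last element 15 to root → [15, -7, -9, 11, 42, -4, 10, 24]
  15 vs smaller child -9 at index 2, swap → [-9, -7, 15, 11, 42, -4, 10, 24]
  15 vs smaller child -4 at index 5, swap → [-9, -7, -4, 11, 42, 15, 10, 24]
extract-min → returns -9:
  remove root -9; move last element 24 to root → [24, -7, -4, 11, 42, 15, 10]
  24 vs smaller child -7 at index 1, swap → [-7, 24, -4, 11, 42, 15, 10]
  24 vs smaller child 11 at index 3, swap → [-7, 11, -4, 24, 42, 15, 10]
insert 35:
  append 35 at index 7 → [-7, 11, -4, 24, 42, 15, 10, 35] (no swap needed)
insert -1:
  append -1 at index 8 → [-7, 11, -4, 24, 42, 15, 10, 35, -1]
  -1 < parent 24 at index 3, swap → [-7, 11, -4, -1, 42, 15, 10, 35, 24]
  -1 < parent 11 at index 1, swap → [-7, -1, -4, 11, 42, 15, 10, 35, 24]
insert -39:
  append -39 at index 9 → [-7, -1, -4, 11, 42, 15, 10, 35, 24, -39]
  -39 < parent 42 at index 4, swap → [-7, -1, -4, 11, -39, 15, 10, 35, 24, 42]
  -39 < parent -1 at index 1, swap → [-7, -39, -4, 11, -1, 15, 10, 35, 24, 42]
  -39 < parent -7 at index 0, swap → [-39, -7, -4, 11, -1, 15, 10, 35, 24, 42]
extract-min → returns -39:
  remove root -39; move last element 42 to root → [42, -7, -4, 11, -1, 15, 10, 35, 24]
  42 vs smaller child -7 at index 1, swap → [-7, 42, -4, 11, -1, 15, 10, 35, 24]
  42 vs smaller child -1 at index 4, swap → [-7, -1, -4, 11, 42, 15, 10, 35, 24]
insert -31:
  append -31 at index 9 → [-7, -1, -4, 11, 42, 15, 10, 35, 24, -31]
  -31 < parent 42 at index 4, swap → [-7, -1, -4, 11, -31, 15, 10, 35, 24, 42]
  -31 < parent -1 at index 1, swap → [-7, -31, -4, 11, -1, 15, 10, 35, 24, 42]
  -31 < parent -7 at index 0, swap → [-31, -7, -4, 11, -1, 15, 10, 35, 24, 42]
insert 43:
  append 43 at index 10 → [-31, -7, -4, 11, -1, 15, 10, 35, 24, 42, 43] (no swap needed)

[-31, -7, -4, 11, -1, 15, 10, 35, 24, 42, 43]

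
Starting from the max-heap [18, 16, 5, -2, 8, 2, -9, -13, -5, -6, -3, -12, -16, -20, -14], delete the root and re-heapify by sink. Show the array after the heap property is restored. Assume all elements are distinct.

remove root 18; move last element -14 to root → [-14, 16, 5, -2, 8, 2, -9, -13, -5, -6, -3, -12, -16, -20]
-14 vs larger child 16 at index 1, swap → [16, -14, 5, -2, 8, 2, -9, -13, -5, -6, -3, -12, -16, -20]
-14 vs larger child 8 at index 4, swap → [16, 8, 5, -2, -14, 2, -9, -13, -5, -6, -3, -12, -16, -20]
-14 vs larger child -3 at index 10, swap → [16, 8, 5, -2, -3, 2, -9, -13, -5, -6, -14, -12, -16, -20]

[16, 8, 5, -2, -3, 2, -9, -13, -5, -6, -14, -12, -16, -20]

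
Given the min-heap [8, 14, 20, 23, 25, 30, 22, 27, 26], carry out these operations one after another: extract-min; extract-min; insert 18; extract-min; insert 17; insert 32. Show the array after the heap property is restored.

[17, 20, 22, 23, 25, 30, 27, 26, 32]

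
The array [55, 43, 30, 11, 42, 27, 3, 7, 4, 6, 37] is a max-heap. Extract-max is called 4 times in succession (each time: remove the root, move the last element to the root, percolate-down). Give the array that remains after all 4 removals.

[30, 11, 27, 7, 6, 4, 3]

extract-max #1 returns 55:
  remove root 55; move last element 37 to root → [37, 43, 30, 11, 42, 27, 3, 7, 4, 6]
  37 vs larger child 43 at index 1, swap → [43, 37, 30, 11, 42, 27, 3, 7, 4, 6]
  37 vs larger child 42 at index 4, swap → [43, 42, 30, 11, 37, 27, 3, 7, 4, 6]
extract-max #2 returns 43:
  remove root 43; move last element 6 to root → [6, 42, 30, 11, 37, 27, 3, 7, 4]
  6 vs larger child 42 at index 1, swap → [42, 6, 30, 11, 37, 27, 3, 7, 4]
  6 vs larger child 37 at index 4, swap → [42, 37, 30, 11, 6, 27, 3, 7, 4]
extract-max #3 returns 42:
  remove root 42; move last element 4 to root → [4, 37, 30, 11, 6, 27, 3, 7]
  4 vs larger child 37 at index 1, swap → [37, 4, 30, 11, 6, 27, 3, 7]
  4 vs larger child 11 at index 3, swap → [37, 11, 30, 4, 6, 27, 3, 7]
  4 vs only child 7 at index 7, swap → [37, 11, 30, 7, 6, 27, 3, 4]
extract-max #4 returns 37:
  remove root 37; move last element 4 to root → [4, 11, 30, 7, 6, 27, 3]
  4 vs larger child 30 at index 2, swap → [30, 11, 4, 7, 6, 27, 3]
  4 vs larger child 27 at index 5, swap → [30, 11, 27, 7, 6, 4, 3]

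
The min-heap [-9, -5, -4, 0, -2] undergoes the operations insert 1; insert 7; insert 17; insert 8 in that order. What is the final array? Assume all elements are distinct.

insert 1:
  append 1 at index 5 → [-9, -5, -4, 0, -2, 1] (no swap needed)
insert 7:
  append 7 at index 6 → [-9, -5, -4, 0, -2, 1, 7] (no swap needed)
insert 17:
  append 17 at index 7 → [-9, -5, -4, 0, -2, 1, 7, 17] (no swap needed)
insert 8:
  append 8 at index 8 → [-9, -5, -4, 0, -2, 1, 7, 17, 8] (no swap needed)

[-9, -5, -4, 0, -2, 1, 7, 17, 8]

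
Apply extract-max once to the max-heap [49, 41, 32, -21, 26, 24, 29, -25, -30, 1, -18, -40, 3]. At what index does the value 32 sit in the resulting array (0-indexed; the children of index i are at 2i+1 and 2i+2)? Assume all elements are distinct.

remove root 49; move last element 3 to root → [3, 41, 32, -21, 26, 24, 29, -25, -30, 1, -18, -40]
3 vs larger child 41 at index 1, swap → [41, 3, 32, -21, 26, 24, 29, -25, -30, 1, -18, -40]
3 vs larger child 26 at index 4, swap → [41, 26, 32, -21, 3, 24, 29, -25, -30, 1, -18, -40]
resulting array: [41, 26, 32, -21, 3, 24, 29, -25, -30, 1, -18, -40]

2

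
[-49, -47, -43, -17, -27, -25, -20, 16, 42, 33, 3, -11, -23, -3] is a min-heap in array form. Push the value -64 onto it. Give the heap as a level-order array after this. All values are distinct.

append -64 at index 14 → [-49, -47, -43, -17, -27, -25, -20, 16, 42, 33, 3, -11, -23, -3, -64]
-64 < parent -20 at index 6, swap → [-49, -47, -43, -17, -27, -25, -64, 16, 42, 33, 3, -11, -23, -3, -20]
-64 < parent -43 at index 2, swap → [-49, -47, -64, -17, -27, -25, -43, 16, 42, 33, 3, -11, -23, -3, -20]
-64 < parent -49 at index 0, swap → [-64, -47, -49, -17, -27, -25, -43, 16, 42, 33, 3, -11, -23, -3, -20]

[-64, -47, -49, -17, -27, -25, -43, 16, 42, 33, 3, -11, -23, -3, -20]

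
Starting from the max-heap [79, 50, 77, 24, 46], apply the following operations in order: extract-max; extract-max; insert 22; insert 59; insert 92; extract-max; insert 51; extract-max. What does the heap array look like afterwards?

extract-max → returns 79:
  remove root 79; move last element 46 to root → [46, 50, 77, 24]
  46 vs larger child 77 at index 2, swap → [77, 50, 46, 24]
extract-max → returns 77:
  remove root 77; move last element 24 to root → [24, 50, 46]
  24 vs larger child 50 at index 1, swap → [50, 24, 46]
insert 22:
  append 22 at index 3 → [50, 24, 46, 22] (no swap needed)
insert 59:
  append 59 at index 4 → [50, 24, 46, 22, 59]
  59 > parent 24 at index 1, swap → [50, 59, 46, 22, 24]
  59 > parent 50 at index 0, swap → [59, 50, 46, 22, 24]
insert 92:
  append 92 at index 5 → [59, 50, 46, 22, 24, 92]
  92 > parent 46 at index 2, swap → [59, 50, 92, 22, 24, 46]
  92 > parent 59 at index 0, swap → [92, 50, 59, 22, 24, 46]
extract-max → returns 92:
  remove root 92; move last element 46 to root → [46, 50, 59, 22, 24]
  46 vs larger child 59 at index 2, swap → [59, 50, 46, 22, 24]
insert 51:
  append 51 at index 5 → [59, 50, 46, 22, 24, 51]
  51 > parent 46 at index 2, swap → [59, 50, 51, 22, 24, 46]
extract-max → returns 59:
  remove root 59; move last element 46 to root → [46, 50, 51, 22, 24]
  46 vs larger child 51 at index 2, swap → [51, 50, 46, 22, 24]

[51, 50, 46, 22, 24]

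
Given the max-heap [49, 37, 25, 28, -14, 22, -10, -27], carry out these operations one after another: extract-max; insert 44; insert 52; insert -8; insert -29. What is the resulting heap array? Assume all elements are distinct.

[52, 44, 25, 37, -8, 22, -10, -27, 28, -14, -29]

extract-max → returns 49:
  remove root 49; move last element -27 to root → [-27, 37, 25, 28, -14, 22, -10]
  -27 vs larger child 37 at index 1, swap → [37, -27, 25, 28, -14, 22, -10]
  -27 vs larger child 28 at index 3, swap → [37, 28, 25, -27, -14, 22, -10]
insert 44:
  append 44 at index 7 → [37, 28, 25, -27, -14, 22, -10, 44]
  44 > parent -27 at index 3, swap → [37, 28, 25, 44, -14, 22, -10, -27]
  44 > parent 28 at index 1, swap → [37, 44, 25, 28, -14, 22, -10, -27]
  44 > parent 37 at index 0, swap → [44, 37, 25, 28, -14, 22, -10, -27]
insert 52:
  append 52 at index 8 → [44, 37, 25, 28, -14, 22, -10, -27, 52]
  52 > parent 28 at index 3, swap → [44, 37, 25, 52, -14, 22, -10, -27, 28]
  52 > parent 37 at index 1, swap → [44, 52, 25, 37, -14, 22, -10, -27, 28]
  52 > parent 44 at index 0, swap → [52, 44, 25, 37, -14, 22, -10, -27, 28]
insert -8:
  append -8 at index 9 → [52, 44, 25, 37, -14, 22, -10, -27, 28, -8]
  -8 > parent -14 at index 4, swap → [52, 44, 25, 37, -8, 22, -10, -27, 28, -14]
insert -29:
  append -29 at index 10 → [52, 44, 25, 37, -8, 22, -10, -27, 28, -14, -29] (no swap needed)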